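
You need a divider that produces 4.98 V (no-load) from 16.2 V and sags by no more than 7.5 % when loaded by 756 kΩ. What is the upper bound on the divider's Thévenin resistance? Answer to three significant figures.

Loading drop = R_th/(R_th + R_L) ≤ 0.0750, so R_th ≤ R_L · ε/(1−ε) = 756 kΩ × 0.0750/0.9250 = 61.3 kΩ.
(Any R1, R2 with R2/(R1+R2) = 0.307 and R1‖R2 ≤ 61.3 kΩ will meet the spec.)

R_th ≤ 61.3 kΩ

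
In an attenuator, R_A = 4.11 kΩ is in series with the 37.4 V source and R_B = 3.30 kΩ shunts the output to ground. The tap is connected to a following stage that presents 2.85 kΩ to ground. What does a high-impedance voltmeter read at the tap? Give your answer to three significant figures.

V_out ≈ 10.1 V

The load sits in parallel with R_B: R_B‖R_L = (3.30 × 2.85) / (3.30 + 2.85) = 1.529 kΩ.
V_out = 37.4 × 1.529 / (4.11 + 1.529) = 37.4 × 1.529/5.639 = 10.1 V.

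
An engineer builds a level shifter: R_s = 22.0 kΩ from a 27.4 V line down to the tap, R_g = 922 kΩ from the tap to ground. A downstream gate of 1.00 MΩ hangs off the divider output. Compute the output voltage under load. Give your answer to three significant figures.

V_out ≈ 26.2 V

The load sits in parallel with R_g: R_g‖R_L = (922 × 1000) / (922 + 1000) = 479.7 kΩ.
V_out = 27.4 × 479.7 / (22.0 + 479.7) = 27.4 × 479.7/501.7 = 26.2 V.
(Unloaded it would have been 26.8 V.)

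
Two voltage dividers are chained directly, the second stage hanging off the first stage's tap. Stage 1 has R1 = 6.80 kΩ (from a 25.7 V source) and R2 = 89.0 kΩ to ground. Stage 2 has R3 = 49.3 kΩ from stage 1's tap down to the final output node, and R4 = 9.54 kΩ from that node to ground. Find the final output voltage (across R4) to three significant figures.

Stage 2 presents R3+R4 = 58.84 kΩ as a load on stage 1's tap.
Stage 1's lower leg becomes R2‖(R3+R4) = 35.42 kΩ, so V_mid = 25.7 × 35.42/42.22 = 21.56 V.
Stage 2 is itself unloaded: V_out = V_mid × R4/(R3+R4) = 21.56 × 9.54/58.84 = 3.50 V.

V_out ≈ 3.50 V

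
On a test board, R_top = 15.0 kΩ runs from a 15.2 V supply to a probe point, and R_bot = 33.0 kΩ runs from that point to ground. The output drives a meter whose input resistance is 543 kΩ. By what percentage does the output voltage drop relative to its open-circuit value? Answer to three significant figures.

1.86 %

The divider's output (Thévenin) resistance is R_top‖R_bot = 10.31 kΩ.
Fractional drop under load = R_th/(R_th + R_L) = 10.31 / (10.31 + 543) = 0.01864.
So the output falls by 1.86 %.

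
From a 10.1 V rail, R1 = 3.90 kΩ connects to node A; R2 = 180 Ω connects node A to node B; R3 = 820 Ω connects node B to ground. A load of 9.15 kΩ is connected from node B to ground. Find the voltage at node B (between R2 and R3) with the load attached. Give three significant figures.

V ≈ 1.57 V

At node B, R3 is in parallel with the load: R3‖R_L = 752.6 Ω.
Below node A the resistance is R2 + (R3‖R_L) = 932.6 Ω, so V_A = 10.1 × 932.6/4833 = 1.949 V.
Then V_B = V_A × (R3‖R_L)/(R2 + R3‖R_L) = 1.949 × 752.6/932.6 = 1.57 V.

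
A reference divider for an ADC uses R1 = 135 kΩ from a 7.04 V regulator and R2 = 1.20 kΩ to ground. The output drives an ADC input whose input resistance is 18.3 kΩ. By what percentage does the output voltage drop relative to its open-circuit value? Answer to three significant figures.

The divider's output (Thévenin) resistance is R1‖R2 = 1.189 kΩ.
Fractional drop under load = R_th/(R_th + R_L) = 1.189 / (1.189 + 18.3) = 0.06103.
So the output falls by 6.10 %.

6.10 %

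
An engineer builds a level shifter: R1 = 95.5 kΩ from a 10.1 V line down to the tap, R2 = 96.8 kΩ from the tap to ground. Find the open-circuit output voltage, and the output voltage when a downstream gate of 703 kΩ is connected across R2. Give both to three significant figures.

Unloaded: 5.08 V; loaded: 4.76 V

Open-circuit: V = 10.1 × 96.8/(95.5 + 96.8) = 5.08 V.
With the load, R2 becomes R2‖R_L = 85.08 kΩ, so V = 10.1 × 85.08/180.6 = 4.76 V.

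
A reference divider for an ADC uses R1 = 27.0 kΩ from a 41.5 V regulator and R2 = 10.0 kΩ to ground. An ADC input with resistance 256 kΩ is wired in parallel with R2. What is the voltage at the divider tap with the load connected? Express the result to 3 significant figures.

V_out ≈ 10.9 V

The load sits in parallel with R2: R2‖R_L = (10.0 × 256) / (10.0 + 256) = 9.624 kΩ.
V_out = 41.5 × 9.624 / (27.0 + 9.624) = 41.5 × 9.624/36.62 = 10.9 V.
(Unloaded it would have been 11.2 V.)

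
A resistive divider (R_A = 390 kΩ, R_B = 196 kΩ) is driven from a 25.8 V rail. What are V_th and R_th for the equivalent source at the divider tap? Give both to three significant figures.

V_th = 8.63 V, R_th = 130 kΩ

V_th is the open-circuit tap voltage: 25.8 × 196/(390 + 196) = 8.63 V.
With the supply zeroed, R_A and R_B appear in parallel from the tap: R_th = R_A‖R_B = (390 × 196)/586.0 = 130 kΩ.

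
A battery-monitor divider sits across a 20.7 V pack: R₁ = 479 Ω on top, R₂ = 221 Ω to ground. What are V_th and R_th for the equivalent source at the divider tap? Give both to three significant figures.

V_th is the open-circuit tap voltage: 20.7 × 221/(479 + 221) = 6.54 V.
With the supply zeroed, R₁ and R₂ appear in parallel from the tap: R_th = R₁‖R₂ = (479 × 221)/700.0 = 151 Ω.

V_th = 6.54 V, R_th = 151 Ω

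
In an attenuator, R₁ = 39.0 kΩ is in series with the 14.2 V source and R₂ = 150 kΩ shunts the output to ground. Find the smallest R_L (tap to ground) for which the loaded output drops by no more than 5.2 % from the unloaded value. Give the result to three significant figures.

Output resistance R_th = R₁‖R₂ = (39.0 × 150)/189.0 = 30.95 kΩ.
The fractional drop is R_th/(R_th + R_L); requiring this ≤ 0.0520 gives R_L ≥ R_th(1/0.0520 − 1) = 30.95 × 18.23 = 564 kΩ.

R_L(min) ≈ 564 kΩ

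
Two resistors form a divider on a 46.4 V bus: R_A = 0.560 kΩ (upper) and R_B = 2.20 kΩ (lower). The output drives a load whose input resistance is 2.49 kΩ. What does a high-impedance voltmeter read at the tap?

The load sits in parallel with R_B: R_B‖R_L = (2200 × 2490) / (2200 + 2490) = 1168 Ω.
V_out = 46.4 × 1168 / (560 + 1168) = 46.4 × 1168/1728 = 31.4 V.

V_out ≈ 31.4 V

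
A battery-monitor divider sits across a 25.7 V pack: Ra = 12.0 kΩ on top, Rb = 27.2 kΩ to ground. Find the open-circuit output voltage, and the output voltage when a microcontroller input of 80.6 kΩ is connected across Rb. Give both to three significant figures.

Open-circuit: V = 25.7 × 27.2/(12.0 + 27.2) = 17.8 V.
With the load, Rb becomes Rb‖R_L = 20.34 kΩ, so V = 25.7 × 20.34/32.34 = 16.2 V.

Unloaded: 17.8 V; loaded: 16.2 V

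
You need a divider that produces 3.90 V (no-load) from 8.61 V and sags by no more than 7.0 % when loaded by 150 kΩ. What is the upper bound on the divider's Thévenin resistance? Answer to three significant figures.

R_th ≤ 11.3 kΩ

Loading drop = R_th/(R_th + R_L) ≤ 0.0700, so R_th ≤ R_L · ε/(1−ε) = 150 kΩ × 0.0700/0.9300 = 11.3 kΩ.
(Any R1, R2 with R2/(R1+R2) = 0.453 and R1‖R2 ≤ 11.3 kΩ will meet the spec.)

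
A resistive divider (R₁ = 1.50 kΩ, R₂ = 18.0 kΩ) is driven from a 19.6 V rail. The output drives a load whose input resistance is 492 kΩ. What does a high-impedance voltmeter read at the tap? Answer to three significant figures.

The load sits in parallel with R₂: R₂‖R_L = (18.0 × 492) / (18.0 + 492) = 17.36 kΩ.
V_out = 19.6 × 17.36 / (1.50 + 17.36) = 19.6 × 17.36/18.86 = 18.0 V.
(Unloaded it would have been 18.1 V.)

V_out ≈ 18.0 V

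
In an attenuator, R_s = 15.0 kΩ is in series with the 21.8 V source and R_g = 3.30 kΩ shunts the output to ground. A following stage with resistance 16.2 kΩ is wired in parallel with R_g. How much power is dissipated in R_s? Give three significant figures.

Total resistance from the source is R_s + (R_g‖R_L) = 17.74 kΩ, so I = 21.8/17.74 kΩ = 1.229 mA.
P = I²·R_s = (1.229 mA)² × 15.0 kΩ = 22.6 mW.

P ≈ 22.6 mW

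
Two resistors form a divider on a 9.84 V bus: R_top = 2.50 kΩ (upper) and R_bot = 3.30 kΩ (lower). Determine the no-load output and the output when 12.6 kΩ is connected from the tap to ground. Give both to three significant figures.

Unloaded: 5.60 V; loaded: 5.03 V

Open-circuit: V = 9.84 × 3.30/(2.50 + 3.30) = 5.60 V.
With the load, R_bot becomes R_bot‖R_L = 2.615 kΩ, so V = 9.84 × 2.615/5.115 = 5.03 V.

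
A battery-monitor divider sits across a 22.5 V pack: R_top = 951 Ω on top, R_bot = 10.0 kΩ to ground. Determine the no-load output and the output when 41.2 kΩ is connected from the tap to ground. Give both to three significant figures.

Open-circuit: V = 22.5 × 10000/(951 + 10000) = 20.5 V.
With the load, R_bot becomes R_bot‖R_L = 8047 Ω, so V = 22.5 × 8047/8998 = 20.1 V.

Unloaded: 20.5 V; loaded: 20.1 V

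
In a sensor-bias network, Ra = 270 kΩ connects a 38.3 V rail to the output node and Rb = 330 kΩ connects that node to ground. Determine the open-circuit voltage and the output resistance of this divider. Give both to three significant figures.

V_th = 21.1 V, R_th = 148 kΩ

V_th is the open-circuit tap voltage: 38.3 × 330/(270 + 330) = 21.1 V.
With the supply zeroed, Ra and Rb appear in parallel from the tap: R_th = Ra‖Rb = (270 × 330)/600.0 = 148 kΩ.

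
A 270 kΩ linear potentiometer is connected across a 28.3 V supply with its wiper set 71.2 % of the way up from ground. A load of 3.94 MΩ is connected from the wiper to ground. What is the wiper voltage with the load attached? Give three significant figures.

V ≈ 19.9 V

The wiper splits the pot into (1−α)R = 77.76 kΩ above and αR = 192.2 kΩ below.
Lower section ‖ load = 183.3 kΩ.
V_wiper = 28.3 × 183.3/(77.76 + 183.3) = 19.9 V.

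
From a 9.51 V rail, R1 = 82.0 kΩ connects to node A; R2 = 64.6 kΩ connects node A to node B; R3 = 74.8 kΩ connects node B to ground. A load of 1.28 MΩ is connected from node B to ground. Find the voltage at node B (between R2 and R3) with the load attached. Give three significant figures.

V ≈ 3.09 V

At node B, R3 is in parallel with the load: R3‖R_L = 70.67 kΩ.
Below node A the resistance is R2 + (R3‖R_L) = 135.3 kΩ, so V_A = 9.51 × 135.3/217.3 = 5.921 V.
Then V_B = V_A × (R3‖R_L)/(R2 + R3‖R_L) = 5.921 × 70.67/135.3 = 3.09 V.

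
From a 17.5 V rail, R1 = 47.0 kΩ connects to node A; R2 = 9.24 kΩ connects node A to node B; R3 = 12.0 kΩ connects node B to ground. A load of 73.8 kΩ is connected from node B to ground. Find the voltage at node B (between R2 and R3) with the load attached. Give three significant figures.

At node B, R3 is in parallel with the load: R3‖R_L = 10.32 kΩ.
Below node A the resistance is R2 + (R3‖R_L) = 19.56 kΩ, so V_A = 17.5 × 19.56/66.56 = 5.143 V.
Then V_B = V_A × (R3‖R_L)/(R2 + R3‖R_L) = 5.143 × 10.32/19.56 = 2.71 V.

V ≈ 2.71 V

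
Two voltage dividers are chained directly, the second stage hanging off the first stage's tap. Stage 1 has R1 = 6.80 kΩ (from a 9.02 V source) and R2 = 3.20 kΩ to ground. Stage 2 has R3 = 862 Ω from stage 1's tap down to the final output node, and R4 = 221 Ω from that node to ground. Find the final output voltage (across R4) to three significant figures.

V_out ≈ 0.196 V

Stage 2 presents R3+R4 = 1083 Ω as a load on stage 1's tap.
Stage 1's lower leg becomes R2‖(R3+R4) = 809.2 Ω, so V_mid = 9.02 × 809.2/7609 = 0.9592 V.
Stage 2 is itself unloaded: V_out = V_mid × R4/(R3+R4) = 0.9592 × 221/1083 = 0.196 V.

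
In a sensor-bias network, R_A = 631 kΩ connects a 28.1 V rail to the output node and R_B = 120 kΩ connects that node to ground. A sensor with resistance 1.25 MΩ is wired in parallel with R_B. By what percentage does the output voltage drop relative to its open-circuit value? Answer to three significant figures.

The divider's output (Thévenin) resistance is R_A‖R_B = 100.8 kΩ.
Fractional drop under load = R_th/(R_th + R_L) = 100.8 / (100.8 + 1250) = 0.07464.
So the output falls by 7.46 %.

7.46 %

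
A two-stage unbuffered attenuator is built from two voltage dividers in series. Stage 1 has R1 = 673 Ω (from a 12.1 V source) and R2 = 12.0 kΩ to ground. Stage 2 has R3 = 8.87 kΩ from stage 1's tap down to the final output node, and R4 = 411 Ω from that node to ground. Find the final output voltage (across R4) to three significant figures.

V_out ≈ 0.475 V

Stage 2 presents R3+R4 = 9281 Ω as a load on stage 1's tap.
Stage 1's lower leg becomes R2‖(R3+R4) = 5233 Ω, so V_mid = 12.1 × 5233/5906 = 10.72 V.
Stage 2 is itself unloaded: V_out = V_mid × R4/(R3+R4) = 10.72 × 411/9281 = 0.475 V.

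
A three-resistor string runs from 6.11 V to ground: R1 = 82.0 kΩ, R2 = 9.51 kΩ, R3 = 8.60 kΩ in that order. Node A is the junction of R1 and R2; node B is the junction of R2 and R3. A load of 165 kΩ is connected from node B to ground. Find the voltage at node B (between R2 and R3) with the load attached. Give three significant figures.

V ≈ 0.501 V

At node B, R3 is in parallel with the load: R3‖R_L = 8.174 kΩ.
Below node A the resistance is R2 + (R3‖R_L) = 17.68 kΩ, so V_A = 6.11 × 17.68/99.68 = 1.084 V.
Then V_B = V_A × (R3‖R_L)/(R2 + R3‖R_L) = 1.084 × 8.174/17.68 = 0.501 V.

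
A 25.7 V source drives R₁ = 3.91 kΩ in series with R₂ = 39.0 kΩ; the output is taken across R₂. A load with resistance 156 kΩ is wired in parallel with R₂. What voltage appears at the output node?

The load sits in parallel with R₂: R₂‖R_L = (39.0 × 156) / (39.0 + 156) = 31.20 kΩ.
V_out = 25.7 × 31.20 / (3.91 + 31.20) = 25.7 × 31.20/35.11 = 22.8 V.

V_out ≈ 22.8 V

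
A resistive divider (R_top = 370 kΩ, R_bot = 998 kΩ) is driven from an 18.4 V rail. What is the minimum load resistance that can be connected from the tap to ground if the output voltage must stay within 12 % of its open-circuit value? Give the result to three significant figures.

R_L(min) ≈ 1.98 MΩ

Output resistance R_th = R_top‖R_bot = (370 × 998)/1368 = 269.9 kΩ.
The fractional drop is R_th/(R_th + R_L); requiring this ≤ 0.120 gives R_L ≥ R_th(1/0.120 − 1) = 269.9 × 7.333 = 1.98 MΩ.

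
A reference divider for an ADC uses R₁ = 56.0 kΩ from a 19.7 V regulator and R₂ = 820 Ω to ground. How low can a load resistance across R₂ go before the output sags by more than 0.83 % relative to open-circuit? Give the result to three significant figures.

Output resistance R_th = R₁‖R₂ = (56000 × 820)/56820 = 808.2 Ω.
The fractional drop is R_th/(R_th + R_L); requiring this ≤ 0.00830 gives R_L ≥ R_th(1/0.00830 − 1) = 808.2 × 119.5 = 96.6 kΩ.

R_L(min) ≈ 96.6 kΩ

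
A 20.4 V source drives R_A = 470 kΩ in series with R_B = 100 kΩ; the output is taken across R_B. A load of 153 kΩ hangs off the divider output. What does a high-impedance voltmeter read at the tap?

The load sits in parallel with R_B: R_B‖R_L = (100 × 153) / (100 + 153) = 60.47 kΩ.
V_out = 20.4 × 60.47 / (470 + 60.47) = 20.4 × 60.47/530.5 = 2.33 V.
(Unloaded it would have been 3.58 V.)

V_out ≈ 2.33 V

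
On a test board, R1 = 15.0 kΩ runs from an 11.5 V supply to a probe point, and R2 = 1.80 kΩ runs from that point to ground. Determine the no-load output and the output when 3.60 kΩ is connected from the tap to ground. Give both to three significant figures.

Unloaded: 1.23 V; loaded: 0.852 V

Open-circuit: V = 11.5 × 1.80/(15.0 + 1.80) = 1.23 V.
With the load, R2 becomes R2‖R_L = 1.200 kΩ, so V = 11.5 × 1.200/16.20 = 0.852 V.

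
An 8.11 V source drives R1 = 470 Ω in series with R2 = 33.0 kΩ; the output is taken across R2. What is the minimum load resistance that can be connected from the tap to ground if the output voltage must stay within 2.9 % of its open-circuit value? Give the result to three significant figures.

R_L(min) ≈ 15.5 kΩ

Output resistance R_th = R1‖R2 = (470 × 33000)/33470 = 463.4 Ω.
The fractional drop is R_th/(R_th + R_L); requiring this ≤ 0.0290 gives R_L ≥ R_th(1/0.0290 − 1) = 463.4 × 33.48 = 15.5 kΩ.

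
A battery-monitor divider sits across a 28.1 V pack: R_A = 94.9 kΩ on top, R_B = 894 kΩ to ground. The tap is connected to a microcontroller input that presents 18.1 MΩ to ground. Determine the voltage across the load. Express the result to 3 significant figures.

V_out ≈ 25.3 V

The load sits in parallel with R_B: R_B‖R_L = (894 × 18100) / (894 + 18100) = 851.9 kΩ.
V_out = 28.1 × 851.9 / (94.9 + 851.9) = 28.1 × 851.9/946.8 = 25.3 V.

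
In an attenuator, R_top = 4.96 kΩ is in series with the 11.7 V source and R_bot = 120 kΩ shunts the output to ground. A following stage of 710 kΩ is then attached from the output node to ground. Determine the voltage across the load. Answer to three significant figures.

The load sits in parallel with R_bot: R_bot‖R_L = (120 × 710) / (120 + 710) = 102.7 kΩ.
V_out = 11.7 × 102.7 / (4.96 + 102.7) = 11.7 × 102.7/107.6 = 11.2 V.
(Unloaded it would have been 11.2 V.)

V_out ≈ 11.2 V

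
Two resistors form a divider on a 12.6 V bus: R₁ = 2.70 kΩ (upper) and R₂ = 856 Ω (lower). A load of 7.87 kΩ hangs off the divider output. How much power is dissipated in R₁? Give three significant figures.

Total resistance from the source is R₁ + (R₂‖R_L) = 3472 Ω, so I = 12.6/3472 Ω = 3.629 mA.
P = I²·R₁ = (3.629 mA)² × 2.70 kΩ = 35.6 mW.

P ≈ 35.6 mW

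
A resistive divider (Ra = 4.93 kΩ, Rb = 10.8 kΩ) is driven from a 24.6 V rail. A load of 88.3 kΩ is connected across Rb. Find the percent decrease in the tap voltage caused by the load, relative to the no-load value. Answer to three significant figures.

The divider's output (Thévenin) resistance is Ra‖Rb = 3.385 kΩ.
Fractional drop under load = R_th/(R_th + R_L) = 3.385 / (3.385 + 88.3) = 0.03692.
So the output falls by 3.69 %.

3.69 %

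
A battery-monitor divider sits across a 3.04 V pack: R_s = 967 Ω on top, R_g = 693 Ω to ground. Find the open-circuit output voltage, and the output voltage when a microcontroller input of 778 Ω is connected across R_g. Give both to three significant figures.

Unloaded: 1.27 V; loaded: 0.836 V

Open-circuit: V = 3.04 × 693/(967 + 693) = 1.27 V.
With the load, R_g becomes R_g‖R_L = 366.5 Ω, so V = 3.04 × 366.5/1334 = 0.836 V.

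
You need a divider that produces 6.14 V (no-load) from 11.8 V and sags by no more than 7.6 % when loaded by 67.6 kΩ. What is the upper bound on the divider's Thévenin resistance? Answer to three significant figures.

Loading drop = R_th/(R_th + R_L) ≤ 0.0760, so R_th ≤ R_L · ε/(1−ε) = 67.6 kΩ × 0.0760/0.9240 = 5.56 kΩ.

R_th ≤ 5.56 kΩ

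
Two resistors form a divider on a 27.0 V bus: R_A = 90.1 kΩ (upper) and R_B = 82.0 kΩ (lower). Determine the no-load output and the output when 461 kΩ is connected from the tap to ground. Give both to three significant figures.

Open-circuit: V = 27.0 × 82.0/(90.1 + 82.0) = 12.9 V.
With the load, R_B becomes R_B‖R_L = 69.62 kΩ, so V = 27.0 × 69.62/159.7 = 11.8 V.

Unloaded: 12.9 V; loaded: 11.8 V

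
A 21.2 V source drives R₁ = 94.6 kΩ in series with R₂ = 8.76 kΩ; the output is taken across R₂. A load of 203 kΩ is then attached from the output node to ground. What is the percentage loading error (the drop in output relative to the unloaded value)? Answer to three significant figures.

The divider's output (Thévenin) resistance is R₁‖R₂ = 8.018 kΩ.
Fractional drop under load = R_th/(R_th + R_L) = 8.018 / (8.018 + 203) = 0.03799.
So the output falls by 3.80 %.

3.80 %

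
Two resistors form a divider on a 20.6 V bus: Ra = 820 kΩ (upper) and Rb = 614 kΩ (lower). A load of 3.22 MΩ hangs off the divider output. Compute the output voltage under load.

V_out ≈ 7.95 V

The load sits in parallel with Rb: Rb‖R_L = (614 × 3220) / (614 + 3220) = 515.7 kΩ.
V_out = 20.6 × 515.7 / (820 + 515.7) = 20.6 × 515.7/1336 = 7.95 V.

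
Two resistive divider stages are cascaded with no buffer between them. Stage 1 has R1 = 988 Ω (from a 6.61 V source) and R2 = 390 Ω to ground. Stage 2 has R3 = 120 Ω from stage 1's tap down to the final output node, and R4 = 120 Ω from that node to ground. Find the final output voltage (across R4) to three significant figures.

V_out ≈ 0.432 V

Stage 2 presents R3+R4 = 240.0 Ω as a load on stage 1's tap.
Stage 1's lower leg becomes R2‖(R3+R4) = 148.6 Ω, so V_mid = 6.61 × 148.6/1137 = 0.8641 V.
Stage 2 is itself unloaded: V_out = V_mid × R4/(R3+R4) = 0.8641 × 120/240.0 = 0.432 V.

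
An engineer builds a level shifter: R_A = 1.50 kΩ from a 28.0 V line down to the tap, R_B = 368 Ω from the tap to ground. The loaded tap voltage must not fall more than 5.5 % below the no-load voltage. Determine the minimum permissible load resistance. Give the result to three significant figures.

Output resistance R_th = R_A‖R_B = (1500 × 368)/1868 = 295.5 Ω.
The fractional drop is R_th/(R_th + R_L); requiring this ≤ 0.0550 gives R_L ≥ R_th(1/0.0550 − 1) = 295.5 × 17.18 = 5.08 kΩ.

R_L(min) ≈ 5.08 kΩ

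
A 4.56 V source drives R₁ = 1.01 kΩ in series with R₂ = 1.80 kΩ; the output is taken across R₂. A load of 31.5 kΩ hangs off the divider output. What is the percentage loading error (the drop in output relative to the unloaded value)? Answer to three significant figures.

2.01 %

The divider's output (Thévenin) resistance is R₁‖R₂ = 0.6470 kΩ.
Fractional drop under load = R_th/(R_th + R_L) = 0.6470 / (0.6470 + 31.5) = 0.02013.
So the output falls by 2.01 %.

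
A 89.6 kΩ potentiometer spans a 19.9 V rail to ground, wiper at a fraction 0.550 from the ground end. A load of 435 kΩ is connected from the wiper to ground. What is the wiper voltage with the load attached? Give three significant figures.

The wiper splits the pot into (1−α)R = 40.32 kΩ above and αR = 49.28 kΩ below.
Lower section ‖ load = 44.27 kΩ.
V_wiper = 19.9 × 44.27/(40.32 + 44.27) = 10.4 V.

V ≈ 10.4 V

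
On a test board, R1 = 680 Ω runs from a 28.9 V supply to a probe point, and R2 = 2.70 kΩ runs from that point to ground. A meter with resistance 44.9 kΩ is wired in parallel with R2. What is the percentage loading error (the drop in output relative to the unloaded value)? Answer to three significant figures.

1.20 %

The divider's output (Thévenin) resistance is R1‖R2 = 543.2 Ω.
Fractional drop under load = R_th/(R_th + R_L) = 543.2 / (543.2 + 44900) = 0.01195.
So the output falls by 1.20 %.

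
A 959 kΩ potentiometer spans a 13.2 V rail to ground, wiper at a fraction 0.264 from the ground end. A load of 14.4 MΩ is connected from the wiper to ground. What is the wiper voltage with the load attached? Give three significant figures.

V ≈ 3.44 V

The wiper splits the pot into (1−α)R = 705.8 kΩ above and αR = 253.2 kΩ below.
Lower section ‖ load = 248.8 kΩ.
V_wiper = 13.2 × 248.8/(705.8 + 248.8) = 3.44 V.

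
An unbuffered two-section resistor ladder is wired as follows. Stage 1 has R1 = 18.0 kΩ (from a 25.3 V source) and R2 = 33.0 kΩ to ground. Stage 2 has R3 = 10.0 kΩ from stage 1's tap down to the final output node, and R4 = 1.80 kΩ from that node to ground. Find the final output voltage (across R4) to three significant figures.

V_out ≈ 1.26 V

Stage 2 presents R3+R4 = 11.80 kΩ as a load on stage 1's tap.
Stage 1's lower leg becomes R2‖(R3+R4) = 8.692 kΩ, so V_mid = 25.3 × 8.692/26.69 = 8.239 V.
Stage 2 is itself unloaded: V_out = V_mid × R4/(R3+R4) = 8.239 × 1.80/11.80 = 1.26 V.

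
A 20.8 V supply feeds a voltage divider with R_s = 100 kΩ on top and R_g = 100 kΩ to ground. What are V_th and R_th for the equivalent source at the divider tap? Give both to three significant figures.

V_th is the open-circuit tap voltage: 20.8 × 100/(100 + 100) = 10.4 V.
With the supply zeroed, R_s and R_g appear in parallel from the tap: R_th = R_s‖R_g = (100 × 100)/200.0 = 50.0 kΩ.

V_th = 10.4 V, R_th = 50.0 kΩ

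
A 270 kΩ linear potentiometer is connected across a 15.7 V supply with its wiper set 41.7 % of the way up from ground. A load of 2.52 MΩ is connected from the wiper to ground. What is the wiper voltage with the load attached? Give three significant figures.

The wiper splits the pot into (1−α)R = 157.4 kΩ above and αR = 112.6 kΩ below.
Lower section ‖ load = 107.8 kΩ.
V_wiper = 15.7 × 107.8/(157.4 + 107.8) = 6.38 V.

V ≈ 6.38 V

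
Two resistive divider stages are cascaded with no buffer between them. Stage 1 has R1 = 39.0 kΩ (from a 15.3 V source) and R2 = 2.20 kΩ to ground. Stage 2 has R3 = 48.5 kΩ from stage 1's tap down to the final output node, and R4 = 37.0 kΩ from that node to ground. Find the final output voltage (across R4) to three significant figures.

V_out ≈ 0.345 V

Stage 2 presents R3+R4 = 85.50 kΩ as a load on stage 1's tap.
Stage 1's lower leg becomes R2‖(R3+R4) = 2.145 kΩ, so V_mid = 15.3 × 2.145/41.14 = 0.7976 V.
Stage 2 is itself unloaded: V_out = V_mid × R4/(R3+R4) = 0.7976 × 37.0/85.50 = 0.345 V.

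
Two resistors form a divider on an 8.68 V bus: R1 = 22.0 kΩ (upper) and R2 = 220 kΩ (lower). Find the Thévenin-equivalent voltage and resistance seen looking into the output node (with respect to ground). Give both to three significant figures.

V_th is the open-circuit tap voltage: 8.68 × 220/(22.0 + 220) = 7.89 V.
With the supply zeroed, R1 and R2 appear in parallel from the tap: R_th = R1‖R2 = (22.0 × 220)/242.0 = 20.0 kΩ.

V_th = 7.89 V, R_th = 20.0 kΩ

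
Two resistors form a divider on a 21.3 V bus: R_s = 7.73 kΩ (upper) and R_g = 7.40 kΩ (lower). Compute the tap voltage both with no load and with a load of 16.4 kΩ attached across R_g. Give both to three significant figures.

Unloaded: 10.4 V; loaded: 8.47 V

Open-circuit: V = 21.3 × 7.40/(7.73 + 7.40) = 10.4 V.
With the load, R_g becomes R_g‖R_L = 5.099 kΩ, so V = 21.3 × 5.099/12.83 = 8.47 V.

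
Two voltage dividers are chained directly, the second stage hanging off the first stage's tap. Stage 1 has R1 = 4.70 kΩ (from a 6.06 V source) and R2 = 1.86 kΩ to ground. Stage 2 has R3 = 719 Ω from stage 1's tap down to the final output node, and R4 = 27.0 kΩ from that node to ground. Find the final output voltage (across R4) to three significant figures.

V_out ≈ 1.60 V

Stage 2 presents R3+R4 = 27720 Ω as a load on stage 1's tap.
Stage 1's lower leg becomes R2‖(R3+R4) = 1743 Ω, so V_mid = 6.06 × 1743/6443 = 1.639 V.
Stage 2 is itself unloaded: V_out = V_mid × R4/(R3+R4) = 1.639 × 27000/27720 = 1.60 V.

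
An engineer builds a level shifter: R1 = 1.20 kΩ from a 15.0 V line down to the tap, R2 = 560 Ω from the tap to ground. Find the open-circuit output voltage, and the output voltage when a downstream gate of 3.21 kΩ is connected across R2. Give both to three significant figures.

Open-circuit: V = 15.0 × 560/(1200 + 560) = 4.77 V.
With the load, R2 becomes R2‖R_L = 476.8 Ω, so V = 15.0 × 476.8/1677 = 4.27 V.

Unloaded: 4.77 V; loaded: 4.27 V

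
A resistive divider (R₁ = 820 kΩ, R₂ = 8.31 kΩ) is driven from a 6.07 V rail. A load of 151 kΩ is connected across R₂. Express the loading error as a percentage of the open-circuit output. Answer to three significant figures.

The divider's output (Thévenin) resistance is R₁‖R₂ = 8.227 kΩ.
Fractional drop under load = R_th/(R_th + R_L) = 8.227 / (8.227 + 151) = 0.05167.
So the output falls by 5.17 %.

5.17 %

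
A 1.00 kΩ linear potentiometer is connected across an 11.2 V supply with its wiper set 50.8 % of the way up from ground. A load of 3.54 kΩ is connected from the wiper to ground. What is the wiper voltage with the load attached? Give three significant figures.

The wiper splits the pot into (1−α)R = 492.0 Ω above and αR = 508.0 Ω below.
Lower section ‖ load = 444.2 Ω.
V_wiper = 11.2 × 444.2/(492.0 + 444.2) = 5.31 V.

V ≈ 5.31 V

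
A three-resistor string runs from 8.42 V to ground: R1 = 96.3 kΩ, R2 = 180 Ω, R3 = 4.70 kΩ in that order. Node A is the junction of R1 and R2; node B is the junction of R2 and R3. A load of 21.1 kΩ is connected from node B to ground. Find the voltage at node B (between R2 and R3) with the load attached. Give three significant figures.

V ≈ 0.323 V

At node B, R3 is in parallel with the load: R3‖R_L = 3844 Ω.
Below node A the resistance is R2 + (R3‖R_L) = 4024 Ω, so V_A = 8.42 × 4024/100300 = 0.3377 V.
Then V_B = V_A × (R3‖R_L)/(R2 + R3‖R_L) = 0.3377 × 3844/4024 = 0.323 V.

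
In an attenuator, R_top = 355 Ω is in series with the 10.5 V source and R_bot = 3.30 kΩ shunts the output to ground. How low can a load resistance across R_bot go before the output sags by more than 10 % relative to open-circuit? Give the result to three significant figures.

R_L(min) ≈ 2.88 kΩ

Output resistance R_th = R_top‖R_bot = (355 × 3300)/3655 = 320.5 Ω.
The fractional drop is R_th/(R_th + R_L); requiring this ≤ 0.100 gives R_L ≥ R_th(1/0.100 − 1) = 320.5 × 9.000 = 2.88 kΩ.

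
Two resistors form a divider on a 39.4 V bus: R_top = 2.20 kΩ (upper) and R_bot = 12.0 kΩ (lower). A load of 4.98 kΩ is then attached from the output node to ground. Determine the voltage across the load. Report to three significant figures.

The load sits in parallel with R_bot: R_bot‖R_L = (12.0 × 4.98) / (12.0 + 4.98) = 3.519 kΩ.
V_out = 39.4 × 3.519 / (2.20 + 3.519) = 39.4 × 3.519/5.719 = 24.2 V.

V_out ≈ 24.2 V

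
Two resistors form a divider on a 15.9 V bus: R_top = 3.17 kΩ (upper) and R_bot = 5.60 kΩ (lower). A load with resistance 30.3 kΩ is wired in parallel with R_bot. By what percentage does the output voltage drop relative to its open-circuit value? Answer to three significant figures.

The divider's output (Thévenin) resistance is R_top‖R_bot = 2.024 kΩ.
Fractional drop under load = R_th/(R_th + R_L) = 2.024 / (2.024 + 30.3) = 0.06262.
So the output falls by 6.26 %.

6.26 %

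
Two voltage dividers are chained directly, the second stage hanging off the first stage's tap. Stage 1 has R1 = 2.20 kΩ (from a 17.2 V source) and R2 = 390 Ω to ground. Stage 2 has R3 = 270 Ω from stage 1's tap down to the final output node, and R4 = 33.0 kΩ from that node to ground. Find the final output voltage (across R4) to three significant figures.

V_out ≈ 2.54 V

Stage 2 presents R3+R4 = 33270 Ω as a load on stage 1's tap.
Stage 1's lower leg becomes R2‖(R3+R4) = 385.5 Ω, so V_mid = 17.2 × 385.5/2585 = 2.564 V.
Stage 2 is itself unloaded: V_out = V_mid × R4/(R3+R4) = 2.564 × 33000/33270 = 2.54 V.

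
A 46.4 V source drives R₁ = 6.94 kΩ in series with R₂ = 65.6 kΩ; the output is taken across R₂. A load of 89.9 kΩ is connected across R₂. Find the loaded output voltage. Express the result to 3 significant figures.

The load sits in parallel with R₂: R₂‖R_L = (65.6 × 89.9) / (65.6 + 89.9) = 37.93 kΩ.
V_out = 46.4 × 37.93 / (6.94 + 37.93) = 46.4 × 37.93/44.87 = 39.2 V.
(Unloaded it would have been 42.0 V.)

V_out ≈ 39.2 V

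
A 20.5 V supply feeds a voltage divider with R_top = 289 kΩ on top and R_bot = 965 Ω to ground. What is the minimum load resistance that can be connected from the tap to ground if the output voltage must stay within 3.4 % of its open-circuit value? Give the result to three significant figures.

Output resistance R_th = R_top‖R_bot = (289000 × 965)/290000 = 961.8 Ω.
The fractional drop is R_th/(R_th + R_L); requiring this ≤ 0.0340 gives R_L ≥ R_th(1/0.0340 − 1) = 961.8 × 28.41 = 27.3 kΩ.

R_L(min) ≈ 27.3 kΩ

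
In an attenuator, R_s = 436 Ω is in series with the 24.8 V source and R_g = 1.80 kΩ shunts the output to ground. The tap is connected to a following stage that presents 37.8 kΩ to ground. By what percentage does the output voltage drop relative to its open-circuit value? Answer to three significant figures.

The divider's output (Thévenin) resistance is R_s‖R_g = 351.0 Ω.
Fractional drop under load = R_th/(R_th + R_L) = 351.0 / (351.0 + 37800) = 0.009200.
So the output falls by 0.920 %.

0.920 %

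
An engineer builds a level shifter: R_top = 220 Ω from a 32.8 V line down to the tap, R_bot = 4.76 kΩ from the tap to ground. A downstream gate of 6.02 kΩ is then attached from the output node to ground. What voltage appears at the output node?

V_out ≈ 30.3 V

The load sits in parallel with R_bot: R_bot‖R_L = (4760 × 6020) / (4760 + 6020) = 2658 Ω.
V_out = 32.8 × 2658 / (220 + 2658) = 32.8 × 2658/2878 = 30.3 V.
(Unloaded it would have been 31.4 V.)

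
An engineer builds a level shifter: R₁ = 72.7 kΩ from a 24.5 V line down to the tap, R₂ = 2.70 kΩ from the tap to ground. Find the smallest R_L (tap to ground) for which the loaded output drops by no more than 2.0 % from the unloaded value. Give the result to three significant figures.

R_L(min) ≈ 128 kΩ

Output resistance R_th = R₁‖R₂ = (72.7 × 2.70)/75.40 = 2.603 kΩ.
The fractional drop is R_th/(R_th + R_L); requiring this ≤ 0.0200 gives R_L ≥ R_th(1/0.0200 − 1) = 2.603 × 49.00 = 128 kΩ.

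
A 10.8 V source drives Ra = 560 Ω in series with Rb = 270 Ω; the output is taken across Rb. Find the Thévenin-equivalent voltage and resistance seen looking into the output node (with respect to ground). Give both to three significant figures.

V_th = 3.51 V, R_th = 182 Ω

V_th is the open-circuit tap voltage: 10.8 × 270/(560 + 270) = 3.51 V.
With the supply zeroed, Ra and Rb appear in parallel from the tap: R_th = Ra‖Rb = (560 × 270)/830.0 = 182 Ω.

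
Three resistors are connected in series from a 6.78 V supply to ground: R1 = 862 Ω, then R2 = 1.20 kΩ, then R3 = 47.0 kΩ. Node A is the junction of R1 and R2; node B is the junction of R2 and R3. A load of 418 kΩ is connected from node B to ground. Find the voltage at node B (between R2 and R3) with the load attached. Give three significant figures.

At node B, R3 is in parallel with the load: R3‖R_L = 42250 Ω.
Below node A the resistance is R2 + (R3‖R_L) = 43450 Ω, so V_A = 6.78 × 43450/44310 = 6.648 V.
Then V_B = V_A × (R3‖R_L)/(R2 + R3‖R_L) = 6.648 × 42250/43450 = 6.46 V.

V ≈ 6.46 V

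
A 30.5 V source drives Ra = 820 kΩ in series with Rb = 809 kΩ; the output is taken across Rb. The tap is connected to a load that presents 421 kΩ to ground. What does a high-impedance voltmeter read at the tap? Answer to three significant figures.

V_out ≈ 7.70 V

The load sits in parallel with Rb: Rb‖R_L = (809 × 421) / (809 + 421) = 276.9 kΩ.
V_out = 30.5 × 276.9 / (820 + 276.9) = 30.5 × 276.9/1097 = 7.70 V.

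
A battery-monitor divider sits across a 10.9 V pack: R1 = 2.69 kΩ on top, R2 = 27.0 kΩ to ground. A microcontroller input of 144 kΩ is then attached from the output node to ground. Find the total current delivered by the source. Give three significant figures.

I ≈ 0.429 mA

R2‖R_L = 22.74 kΩ, so the source sees R1 + R2‖R_L = 25.43 kΩ.
I = 10.9 V / 25.43 kΩ = 0.429 mA.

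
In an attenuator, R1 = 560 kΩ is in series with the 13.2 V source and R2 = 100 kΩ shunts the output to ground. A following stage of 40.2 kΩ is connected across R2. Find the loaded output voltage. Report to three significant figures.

The load sits in parallel with R2: R2‖R_L = (100 × 40.2) / (100 + 40.2) = 28.67 kΩ.
V_out = 13.2 × 28.67 / (560 + 28.67) = 13.2 × 28.67/588.7 = 0.643 V.
(Unloaded it would have been 2.00 V.)

V_out ≈ 0.643 V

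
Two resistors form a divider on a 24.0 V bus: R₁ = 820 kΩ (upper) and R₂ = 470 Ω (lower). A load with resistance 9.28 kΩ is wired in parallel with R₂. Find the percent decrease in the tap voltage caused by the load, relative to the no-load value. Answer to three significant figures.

The divider's output (Thévenin) resistance is R₁‖R₂ = 469.7 Ω.
Fractional drop under load = R_th/(R_th + R_L) = 469.7 / (469.7 + 9280) = 0.04818.
So the output falls by 4.82 %.

4.82 %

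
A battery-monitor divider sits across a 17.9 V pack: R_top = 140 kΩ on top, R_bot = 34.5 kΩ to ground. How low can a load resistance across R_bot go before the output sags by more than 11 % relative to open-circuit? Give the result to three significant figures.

R_L(min) ≈ 224 kΩ

Output resistance R_th = R_top‖R_bot = (140 × 34.5)/174.5 = 27.68 kΩ.
The fractional drop is R_th/(R_th + R_L); requiring this ≤ 0.110 gives R_L ≥ R_th(1/0.110 − 1) = 27.68 × 8.091 = 224 kΩ.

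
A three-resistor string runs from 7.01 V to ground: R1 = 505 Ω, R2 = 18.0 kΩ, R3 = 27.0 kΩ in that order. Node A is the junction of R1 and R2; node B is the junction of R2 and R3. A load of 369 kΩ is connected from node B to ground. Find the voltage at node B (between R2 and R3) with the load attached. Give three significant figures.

At node B, R3 is in parallel with the load: R3‖R_L = 25160 Ω.
Below node A the resistance is R2 + (R3‖R_L) = 43160 Ω, so V_A = 7.01 × 43160/43660 = 6.929 V.
Then V_B = V_A × (R3‖R_L)/(R2 + R3‖R_L) = 6.929 × 25160/43160 = 4.04 V.

V ≈ 4.04 V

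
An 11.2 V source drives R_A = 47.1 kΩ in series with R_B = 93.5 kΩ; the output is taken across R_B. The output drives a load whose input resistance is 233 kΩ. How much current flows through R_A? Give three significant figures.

R_B‖R_L = 66.72 kΩ, so the source sees R_A + R_B‖R_L = 113.8 kΩ.
I = 11.2 V / 113.8 kΩ = 0.0984 mA.

I ≈ 0.0984 mA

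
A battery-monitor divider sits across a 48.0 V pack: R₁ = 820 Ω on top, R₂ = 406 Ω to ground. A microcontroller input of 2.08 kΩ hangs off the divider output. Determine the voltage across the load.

V_out ≈ 14.1 V

The load sits in parallel with R₂: R₂‖R_L = (406 × 2080) / (406 + 2080) = 339.7 Ω.
V_out = 48.0 × 339.7 / (820 + 339.7) = 48.0 × 339.7/1160 = 14.1 V.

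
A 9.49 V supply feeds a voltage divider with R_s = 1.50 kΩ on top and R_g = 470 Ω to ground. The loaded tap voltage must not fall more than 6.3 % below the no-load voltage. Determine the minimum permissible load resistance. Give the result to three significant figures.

R_L(min) ≈ 5.32 kΩ

Output resistance R_th = R_s‖R_g = (1500 × 470)/1970 = 357.9 Ω.
The fractional drop is R_th/(R_th + R_L); requiring this ≤ 0.0630 gives R_L ≥ R_th(1/0.0630 − 1) = 357.9 × 14.87 = 5.32 kΩ.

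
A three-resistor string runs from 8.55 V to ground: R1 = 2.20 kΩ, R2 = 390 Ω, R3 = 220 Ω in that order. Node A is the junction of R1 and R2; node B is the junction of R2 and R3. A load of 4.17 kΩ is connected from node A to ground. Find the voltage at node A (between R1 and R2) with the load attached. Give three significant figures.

V ≈ 1.67 V

Below node A the series string R2+R3 = 610.0 Ω sits in parallel with the 4170 Ω load: 532.2 Ω.
V_A = 8.55 × 532.2/(2200 + 532.2) = 1.67 V.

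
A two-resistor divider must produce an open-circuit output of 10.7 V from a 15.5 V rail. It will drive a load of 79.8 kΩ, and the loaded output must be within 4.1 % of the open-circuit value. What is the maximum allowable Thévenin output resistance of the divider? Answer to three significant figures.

Loading drop = R_th/(R_th + R_L) ≤ 0.0410, so R_th ≤ R_L · ε/(1−ε) = 79.8 kΩ × 0.0410/0.9590 = 3.41 kΩ.
(Any R1, R2 with R2/(R1+R2) = 0.690 and R1‖R2 ≤ 3.41 kΩ will meet the spec.)

R_th ≤ 3.41 kΩ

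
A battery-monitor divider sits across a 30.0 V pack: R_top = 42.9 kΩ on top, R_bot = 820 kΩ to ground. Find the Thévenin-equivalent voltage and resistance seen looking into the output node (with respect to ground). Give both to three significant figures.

V_th is the open-circuit tap voltage: 30.0 × 820/(42.9 + 820) = 28.5 V.
With the supply zeroed, R_top and R_bot appear in parallel from the tap: R_th = R_top‖R_bot = (42.9 × 820)/862.9 = 40.8 kΩ.

V_th = 28.5 V, R_th = 40.8 kΩ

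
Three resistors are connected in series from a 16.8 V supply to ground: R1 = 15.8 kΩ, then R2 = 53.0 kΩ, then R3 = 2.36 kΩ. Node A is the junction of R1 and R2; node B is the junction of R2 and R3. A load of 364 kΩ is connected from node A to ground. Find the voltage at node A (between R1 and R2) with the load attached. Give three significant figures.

V ≈ 12.6 V

Below node A the series string R2+R3 = 55.36 kΩ sits in parallel with the 364 kΩ load: 48.05 kΩ.
V_A = 16.8 × 48.05/(15.8 + 48.05) = 12.6 V.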